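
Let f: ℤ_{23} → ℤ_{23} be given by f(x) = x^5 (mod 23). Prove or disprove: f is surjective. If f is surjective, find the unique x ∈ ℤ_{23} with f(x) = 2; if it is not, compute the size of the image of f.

6

Since 23 is prime, the nonzero elements of ℤ_{23} form a cyclic group of order 22.
As gcd(5, 22) = 1, raising to the 5th power is a bijection on this group: if x_1^5 ≡ x_2^5 then (x_1x_2^{−1})^5 = 1, and the only element of order dividing gcd(5, 22) = 1 is 1, so x_1 = x_2.
With f(0) = 0 this makes f injective on all of ℤ_{23}, hence bijective (finite equal-size domain and codomain). In particular f is surjective.
Since f is surjective, we find the preimage of 2. The inverse of x ↦ x^5 on (ℤ_{23})^× is x ↦ x^9, because 5·9 = 45 = 2·22 + 1 ≡ 1 (mod 22) and x^{22} = 1 for x ≠ 0 (Fermat). So f⁻¹(2) = 2^9 mod 23.
Repeated squaring mod 23: 2^1 ≡ 2, 2^2 ≡ 2² = 4, 2^4 ≡ 4² = 16, 2^8 ≡ 16² = 256 ≡ 3. Since 9 = 8 + 1, 2^9 ≡ 3·2: 3·2 = 6. So 2^9 ≡ 6 (mod 23).
Hence f⁻¹(2) = 6.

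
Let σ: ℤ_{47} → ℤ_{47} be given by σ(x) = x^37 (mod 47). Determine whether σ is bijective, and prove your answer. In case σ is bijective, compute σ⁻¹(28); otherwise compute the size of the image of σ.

Since 47 is prime, the nonzero elements of ℤ_{47} form a cyclic group of order 46.
As gcd(37, 46) = 1, raising to the 37th power is a bijection on this group: if a^37 ≡ b^37 then (ab^{−1})^37 = 1, and the only element of order dividing gcd(37, 46) = 1 is 1, so a = b.
With σ(0) = 0 this makes σ injective on all of ℤ_{47}, hence bijective (finite equal-size domain and codomain). In particular σ is bijective.
Since σ is bijective, we find the preimage of 28. The inverse of x ↦ x^37 on (ℤ_{47})^× is x ↦ x^5, because 37·5 = 185 = 4·46 + 1 ≡ 1 (mod 46) and x^{46} = 1 for x ≠ 0 (Fermat). So σ⁻¹(28) = 28^5 mod 47.
Repeated squaring mod 47: 28^1 ≡ 28, 28^2 ≡ 28² = 784 ≡ 32, 28^4 ≡ 32² = 1024 ≡ 37. Since 5 = 4 + 1, 28^5 ≡ 37·28: 37·28 = 1036 ≡ 2. So 28^5 ≡ 2 (mod 47).
Hence σ⁻¹(28) = 2.

2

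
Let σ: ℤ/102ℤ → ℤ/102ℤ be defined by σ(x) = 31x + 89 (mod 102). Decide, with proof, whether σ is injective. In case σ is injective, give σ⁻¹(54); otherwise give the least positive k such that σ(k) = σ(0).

91

Suppose σ(a) = σ(b) in ℤ/102ℤ. Then 31a + 89 ≡ 31b + 89 (mod 102), therefore 31(a − b) ≡ 0 (mod 102).
Since gcd(31, 102) = 1, 31 is invertible modulo 102, therefore a − b ≡ 0 (mod 102), i.e. a = b.
Thus σ is injective.
We now compute 31⁻¹ mod 102 explicitly. Euclid's algorithm: 102 = 3·31 + 9, 31 = 3·9 + 4, 9 = 2·4 + 1; back-substituting gives 1 = 79·31 − 24·102, so 31⁻¹ ≡ 79 (mod 102).
Since σ is injective, we compute σ⁻¹(54): solve 31x + 89 ≡ 54 (mod 102), i.e. 31x ≡ 67 (mod 102).
Multiplying by 31⁻¹ = 79 gives x ≡ 79·67 = 5293 = 51·102 + 91 ≡ 91 (mod 102).
Check: σ(91) = 31·91 + 89 = 2910 = 28·102 + 54 ≡ 54 (mod 102).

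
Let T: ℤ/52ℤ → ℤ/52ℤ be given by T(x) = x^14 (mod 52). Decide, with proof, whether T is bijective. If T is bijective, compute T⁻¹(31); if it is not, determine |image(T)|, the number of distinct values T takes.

T(12): Repeated squaring mod 52: 12^1 ≡ 12, 12^2 ≡ 12² = 144 ≡ 40, 12^4 ≡ 40² = 1600 ≡ 40, 12^8 ≡ 40² = 1600 ≡ 40. Since 14 = 8 + 4 + 2, 12^14 ≡ 40·40·40: 40·40 = 1600 ≡ 40, then 40·40 = 1600 ≡ 40. So 12^14 ≡ 40 (mod 52).
T(14): Repeated squaring mod 52: 14^1 ≡ 14, 14^2 ≡ 14² = 196 ≡ 40, 14^4 ≡ 40² = 1600 ≡ 40, 14^8 ≡ 40² = 1600 ≡ 40. Since 14 = 8 + 4 + 2, 14^14 ≡ 40·40·40: 40·40 = 1600 ≡ 40, then 40·40 = 1600 ≡ 40. So 14^14 ≡ 40 (mod 52).
So T(12) = T(14) = 40 while 12 ≠ 14, so T is not injective, hence not bijective.
Since T is not bijective, we determine |image(T)|. Computing x^14 mod 52 for each x (by repeated squaring, reducing mod 52 at every step), the values T(0), T(1), …, T(51) are: 0, 1, 4, 9, 16, 25, 36, 49, 12, 29, 48, 17, 40, 13, 40, 17, 48, 29, 12, 49, 36, 25, 16, 9, 4, 1, 0, 1, 4, 9, 16, 25, 36, 49, 12, 29, 48, 17, 40, 13, 40, 17, 48, 29, 12, 49, 36, 25, 16, 9, 4, 1.
The distinct values are {0, 1, 4, 9, 12, 13, 16, 17, 25, 29, 36, 40, 48, 49}; there are 14 of them.

14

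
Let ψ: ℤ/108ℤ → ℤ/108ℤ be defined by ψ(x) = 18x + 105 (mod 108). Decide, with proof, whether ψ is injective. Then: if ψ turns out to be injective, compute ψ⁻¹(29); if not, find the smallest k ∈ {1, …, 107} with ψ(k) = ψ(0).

6

We have gcd(18, 108) = 18 > 1. Taking x_1 = 0 and x_2 = 6: ψ(0) = 105 and ψ(6) = 18·6 + 105 = 213 ≡ 105 (mod 108).
So ψ(0) = ψ(6) while 0 ≠ 6, thus ψ is not injective.
Since ψ is not injective, we find the least positive k with ψ(k) = ψ(0): this means 18k ≡ 0 (mod 108), i.e. 108 ∣ 18k. Since gcd(18, 108) = 18, dividing through by 18 this holds exactly when 6 ∣ k.
The smallest positive such k is 6.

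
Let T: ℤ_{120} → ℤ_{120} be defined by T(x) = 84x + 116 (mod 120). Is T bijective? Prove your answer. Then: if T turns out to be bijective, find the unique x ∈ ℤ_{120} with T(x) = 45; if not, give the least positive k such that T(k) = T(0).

10

We have gcd(84, 120) = 12 > 1. Taking u = 0 and v = 10: T(0) = 116 and T(10) = 84·10 + 116 = 956 ≡ 116 (mod 120).
So T(0) = T(10) while 0 ≠ 10, hence T is not injective, hence not bijective.
Since T is not bijective, we find the least positive k with T(k) = T(0): this means 84k ≡ 0 (mod 120), i.e. 120 ∣ 84k. Since gcd(84, 120) = 12, dividing through by 12 this holds exactly when 10 ∣ 7k, and as gcd(7, 10) = 1, exactly when 10 ∣ k.
The smallest positive such k is 10.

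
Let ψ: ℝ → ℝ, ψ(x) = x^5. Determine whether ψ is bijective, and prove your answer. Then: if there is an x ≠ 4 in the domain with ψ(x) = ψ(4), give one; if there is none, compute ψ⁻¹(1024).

On ℝ, x ↦ x^5 is strictly increasing (injective) and for any y ∈ ℝ the 5th root y^{1/5} lies in ℝ (surjective). So ψ is bijective.
Since x ↦ x^5 is strictly increasing on ℝ, it is injective there, so no x ≠ 4 in the domain has ψ(x) = ψ(4). We therefore compute ψ⁻¹(1024) = 1024^{1/5} = 4 (indeed 4^5 = 1024).

4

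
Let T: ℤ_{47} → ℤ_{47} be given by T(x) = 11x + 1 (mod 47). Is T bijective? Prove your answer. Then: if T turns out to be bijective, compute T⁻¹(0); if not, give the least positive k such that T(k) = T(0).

Recall: injectivity means: for all s, t in the domain, T(s) = T(t) implies s = t.
Suppose T(s) = T(t) in ℤ_{47}. Then 11s + 1 ≡ 11t + 1 (mod 47), so 11(s − t) ≡ 0 (mod 47).
Since gcd(11, 47) = 1, 11 is invertible modulo 47, thus s − t ≡ 0 (mod 47), i.e. s = t.
We now compute 11⁻¹ mod 47 explicitly. Euclid's algorithm: 47 = 4·11 + 3, 11 = 3·3 + 2, 3 = 1·2 + 1; back-substituting gives 1 = 30·11 − 7·47, so 11⁻¹ ≡ 30 (mod 47).
Then y ↦ 30(y − 1) is a two-sided inverse to T, so every y ∈ ℤ_{47} has a preimage.
Hence T is bijective.
Since T is bijective, we find T⁻¹(0): we need 11x ≡ 0 − 1 ≡ 46 (mod 47). Using 11⁻¹ = 30: x ≡ 30·46 = 1380 = 29·47 + 17, so x = 17.
Check: T(17) = 11·17 + 1 = 188 = 4·47 + 0 ≡ 0 (mod 47).

17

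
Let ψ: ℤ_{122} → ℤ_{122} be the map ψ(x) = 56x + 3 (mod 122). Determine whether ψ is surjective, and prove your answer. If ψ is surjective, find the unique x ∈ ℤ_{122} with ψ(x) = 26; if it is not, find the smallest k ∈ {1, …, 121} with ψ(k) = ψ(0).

Recall that ψ is surjective if every y in the codomain equals ψ(x) for some x in the domain.
Since gcd(56, 122) = 2, we have 56x ≡ 0 (mod 2) for all x, so ψ(x) ≡ 1 (mod 2).
But 0 ≢ 1 (mod 2), so 0 ∈ ℤ_{122} has no preimage. Therefore ψ is not surjective.
Since ψ is not surjective, we find the least positive k with ψ(k) = ψ(0): this means 56k ≡ 0 (mod 122), i.e. 122 ∣ 56k. Since gcd(56, 122) = 2, dividing through by 2 this holds exactly when 61 ∣ 28k, and as gcd(28, 61) = 1, exactly when 61 ∣ k.
The smallest positive such k is 61.

61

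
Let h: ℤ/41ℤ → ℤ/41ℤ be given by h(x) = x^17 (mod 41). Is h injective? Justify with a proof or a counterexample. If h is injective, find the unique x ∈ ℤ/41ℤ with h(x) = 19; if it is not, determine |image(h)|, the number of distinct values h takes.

Since 41 is prime, the nonzero elements of ℤ/41ℤ form a cyclic group of order 40.
As gcd(17, 40) = 1, raising to the 17th power is a bijection on this group: if u^17 ≡ v^17 then (uv^{−1})^17 = 1, and the only element of order dividing gcd(17, 40) = 1 is 1, so u = v.
With h(0) = 0 this makes h injective on all of ℤ/41ℤ, hence bijective (finite equal-size domain and codomain). In particular h is injective.
Since h is injective, we find the preimage of 19. The inverse of x ↦ x^17 on (ℤ/41ℤ)^× is x ↦ x^33, because 17·33 = 561 = 14·40 + 1 ≡ 1 (mod 40) and x^{40} = 1 for x ≠ 0 (Fermat). So h⁻¹(19) = 19^33 mod 41.
Repeated squaring mod 41: 19^1 ≡ 19, 19^2 ≡ 19² = 361 ≡ 33, 19^4 ≡ 33² = 1089 ≡ 23, 19^8 ≡ 23² = 529 ≡ 37, 19^16 ≡ 37² = 1369 ≡ 16, 19^32 ≡ 16² = 256 ≡ 10. Since 33 = 32 + 1, 19^33 ≡ 10·19: 10·19 = 190 ≡ 26. So 19^33 ≡ 26 (mod 41).
Hence h⁻¹(19) = 26.

26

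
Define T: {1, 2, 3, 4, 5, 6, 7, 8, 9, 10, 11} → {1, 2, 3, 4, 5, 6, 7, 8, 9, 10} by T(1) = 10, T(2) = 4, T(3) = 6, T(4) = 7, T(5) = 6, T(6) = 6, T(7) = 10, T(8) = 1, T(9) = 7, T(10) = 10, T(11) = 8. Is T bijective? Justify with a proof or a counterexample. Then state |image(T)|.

6

T(3) = 6 = T(5) with 3 ≠ 5, so T is not injective, hence not bijective.
The image of T is {1, 4, 6, 7, 8, 10}, which has 6 elements.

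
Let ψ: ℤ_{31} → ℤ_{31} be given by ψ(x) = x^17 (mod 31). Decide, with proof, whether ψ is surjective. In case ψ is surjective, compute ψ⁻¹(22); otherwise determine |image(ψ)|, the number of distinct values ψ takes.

3

Since 31 is prime, the nonzero elements of ℤ_{31} form a cyclic group of order 30.
As gcd(17, 30) = 1, raising to the 17th power is a bijection on this group: if u^17 ≡ v^17 then (uv^{−1})^17 = 1, and the only element of order dividing gcd(17, 30) = 1 is 1, so u = v.
With ψ(0) = 0 this makes ψ injective on all of ℤ_{31}, hence bijective (finite equal-size domain and codomain). In particular ψ is surjective.
Since ψ is surjective, we find the preimage of 22. The inverse of x ↦ x^17 on (ℤ_{31})^× is x ↦ x^23, because 17·23 = 391 = 13·30 + 1 ≡ 1 (mod 30) and x^{30} = 1 for x ≠ 0 (Fermat). So ψ⁻¹(22) = 22^23 mod 31.
Repeated squaring mod 31: 22^1 ≡ 22, 22^2 ≡ 22² = 484 ≡ 19, 22^4 ≡ 19² = 361 ≡ 20, 22^8 ≡ 20² = 400 ≡ 28, 22^16 ≡ 28² = 784 ≡ 9. Since 23 = 16 + 4 + 2 + 1, 22^23 ≡ 9·20·19·22: 9·20 = 180 ≡ 25, then 25·19 = 475 ≡ 10, then 10·22 = 220 ≡ 3. So 22^23 ≡ 3 (mod 31).
Hence ψ⁻¹(22) = 3.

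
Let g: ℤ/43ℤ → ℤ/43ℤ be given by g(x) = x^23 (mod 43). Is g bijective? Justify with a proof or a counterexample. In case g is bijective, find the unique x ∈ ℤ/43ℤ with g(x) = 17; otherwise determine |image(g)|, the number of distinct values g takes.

Since 43 is prime, the nonzero elements of ℤ/43ℤ form a cyclic group of order 42.
As gcd(23, 42) = 1, raising to the 23rd power is a bijection on this group: if a^23 ≡ b^23 then (ab^{−1})^23 = 1, and the only element of order dividing gcd(23, 42) = 1 is 1, so a = b.
With g(0) = 0 this makes g injective on all of ℤ/43ℤ, hence bijective (finite equal-size domain and codomain). In particular g is bijective.
Since g is bijective, we find the preimage of 17. The inverse of x ↦ x^23 on (ℤ/43ℤ)^× is x ↦ x^11, because 23·11 = 253 = 6·42 + 1 ≡ 1 (mod 42) and x^{42} = 1 for x ≠ 0 (Fermat). So g⁻¹(17) = 17^11 mod 43.
Repeated squaring mod 43: 17^1 ≡ 17, 17^2 ≡ 17² = 289 ≡ 31, 17^4 ≡ 31² = 961 ≡ 15, 17^8 ≡ 15² = 225 ≡ 10. Since 11 = 8 + 2 + 1, 17^11 ≡ 10·31·17: 10·31 = 310 ≡ 9, then 9·17 = 153 ≡ 24. So 17^11 ≡ 24 (mod 43).
Hence g⁻¹(17) = 24.

24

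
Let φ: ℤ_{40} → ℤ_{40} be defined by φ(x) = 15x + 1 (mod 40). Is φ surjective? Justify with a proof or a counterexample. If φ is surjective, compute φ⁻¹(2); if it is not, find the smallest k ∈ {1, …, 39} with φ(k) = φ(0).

8

Since gcd(15, 40) = 5, we have 15x ≡ 0 (mod 5) for all x, so φ(x) ≡ 1 (mod 5).
But 0 ≢ 1 (mod 5), so 0 ∈ ℤ_{40} has no preimage. Thus φ is not surjective.
Since φ is not surjective, we find the least positive k with φ(k) = φ(0): this means 15k ≡ 0 (mod 40), i.e. 40 ∣ 15k. Since gcd(15, 40) = 5, dividing through by 5 this holds exactly when 8 ∣ 3k, and as gcd(3, 8) = 1, exactly when 8 ∣ k.
The smallest positive such k is 8.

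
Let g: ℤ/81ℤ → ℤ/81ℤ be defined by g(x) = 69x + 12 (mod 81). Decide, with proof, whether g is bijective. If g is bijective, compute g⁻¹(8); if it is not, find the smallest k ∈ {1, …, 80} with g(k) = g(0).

Recall: g is injective if g(s) = g(t) implies s = t.
We have gcd(69, 81) = 3 > 1. Taking s = 0 and t = 27: g(0) = 12 and g(27) = 69·27 + 12 = 1875 ≡ 12 (mod 81).
So g(0) = g(27) while 0 ≠ 27, thus g is not injective, hence not bijective.
Since g is not bijective, we find the least positive k with g(k) = g(0): this means 69k ≡ 0 (mod 81), i.e. 81 ∣ 69k. Since gcd(69, 81) = 3, dividing through by 3 this holds exactly when 27 ∣ 23k, and as gcd(23, 27) = 1, exactly when 27 ∣ k.
The smallest positive such k is 27.

27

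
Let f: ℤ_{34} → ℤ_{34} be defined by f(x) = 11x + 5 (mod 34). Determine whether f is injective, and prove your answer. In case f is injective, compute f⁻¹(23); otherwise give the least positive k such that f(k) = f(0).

14

Suppose f(a) = f(b) in ℤ_{34}. Then 11a + 5 ≡ 11b + 5 (mod 34), thus 11(a − b) ≡ 0 (mod 34).
Since gcd(11, 34) = 1, 11 is invertible modulo 34, therefore a − b ≡ 0 (mod 34), i.e. a = b.
Thus f is injective.
We now compute 11⁻¹ mod 34 explicitly. Euclid's algorithm: 34 = 3·11 + 1; back-substituting gives 1 = 31·11 − 10·34, so 11⁻¹ ≡ 31 (mod 34).
Since f is injective, we compute f⁻¹(23): solve 11x + 5 ≡ 23 (mod 34), i.e. 11x ≡ 18 (mod 34).
Multiplying by 11⁻¹ = 31 gives x ≡ 31·18 = 558 = 16·34 + 14 ≡ 14 (mod 34).
Check: f(14) = 11·14 + 5 = 159 = 4·34 + 23 ≡ 23 (mod 34).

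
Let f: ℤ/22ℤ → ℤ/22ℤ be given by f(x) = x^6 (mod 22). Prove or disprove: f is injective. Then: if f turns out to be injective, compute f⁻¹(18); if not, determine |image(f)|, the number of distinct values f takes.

f(10): Repeated squaring mod 22: 10^1 ≡ 10, 10^2 ≡ 10² = 100 ≡ 12, 10^4 ≡ 12² = 144 ≡ 12. Since 6 = 4 + 2, 10^6 ≡ 12·12: 12·12 = 144 ≡ 12. So 10^6 ≡ 12 (mod 22).
f(12): Repeated squaring mod 22: 12^1 ≡ 12, 12^2 ≡ 12² = 144 ≡ 12, 12^4 ≡ 12² = 144 ≡ 12. Since 6 = 4 + 2, 12^6 ≡ 12·12: 12·12 = 144 ≡ 12. So 12^6 ≡ 12 (mod 22).
So f(10) = f(12) = 12 while 10 ≠ 12, hence f is not injective.
Since f is not injective, we determine |image(f)|. Computing x^6 mod 22 for each x (by repeated squaring, reducing mod 22 at every step), the values f(0), f(1), …, f(21) are: 0, 1, 20, 3, 4, 5, 16, 15, 14, 9, 12, 11, 12, 9, 14, 15, 16, 5, 4, 3, 20, 1.
The distinct values are {0, 1, 3, 4, 5, 9, 11, 12, 14, 15, 16, 20}; there are 12 of them.

12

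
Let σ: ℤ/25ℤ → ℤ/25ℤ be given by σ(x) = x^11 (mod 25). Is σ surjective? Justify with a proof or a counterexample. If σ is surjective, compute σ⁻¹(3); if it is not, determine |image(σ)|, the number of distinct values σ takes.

21

σ(0) = 0^11 = 0.
σ(5): Repeated squaring mod 25: 5^1 ≡ 5, 5^2 ≡ 5² = 25 ≡ 0, 5^4 ≡ 0² = 0, 5^8 ≡ 0² = 0. Since 11 = 8 + 2 + 1, 5^11 ≡ 0·0·5: 0·0 = 0, then 0·5 = 0. So 5^11 ≡ 0 (mod 25).
So σ(0) = σ(5) = 0 while 0 ≠ 5, thus σ is not injective.
A non-injective map from the 25-element set ℤ/25ℤ to itself takes at most 24 distinct values, so it cannot be surjective. So σ is not surjective.
Since σ is not surjective, we determine |image(σ)|. Computing x^11 mod 25 for each x (by repeated squaring, reducing mod 25 at every step), the values σ(0), σ(1), …, σ(24) are: 0, 1, 23, 22, 4, 0, 6, 18, 17, 9, 0, 11, 13, 12, 14, 0, 16, 8, 7, 19, 0, 21, 3, 2, 24.
The distinct values are {0, 1, 2, 3, 4, 6, 7, 8, 9, 11, 12, 13, 14, 16, 17, 18, 19, 21, 22, 23, 24}; there are 21 of them.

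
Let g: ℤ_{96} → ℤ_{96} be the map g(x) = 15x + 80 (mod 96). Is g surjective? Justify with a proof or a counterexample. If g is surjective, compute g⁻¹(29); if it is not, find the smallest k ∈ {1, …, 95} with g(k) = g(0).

Recall: g is surjective if every y in the codomain equals g(x) for some x in the domain.
Since gcd(15, 96) = 3, we have 15x ≡ 0 (mod 3) for all x, so g(x) ≡ 2 (mod 3).
But 0 ≢ 2 (mod 3), so 0 ∈ ℤ_{96} has no preimage. Thus g is not surjective.
Since g is not surjective, we find the least positive k with g(k) = g(0): this means 15k ≡ 0 (mod 96), i.e. 96 ∣ 15k. Since gcd(15, 96) = 3, dividing through by 3 this holds exactly when 32 ∣ 5k, and as gcd(5, 32) = 1, exactly when 32 ∣ k.
The smallest positive such k is 32.

32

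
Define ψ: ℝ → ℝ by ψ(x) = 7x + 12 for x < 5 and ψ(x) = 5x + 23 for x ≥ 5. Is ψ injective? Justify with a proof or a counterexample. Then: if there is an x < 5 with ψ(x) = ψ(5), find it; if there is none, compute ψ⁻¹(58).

7

Both pieces are strictly increasing (slopes 7 and 5), so each is injective on its own interval.
The left piece maps (−∞, 5) onto (−∞, 47); the right piece maps [5, ∞) onto [48, ∞).
These images are disjoint, so no value is attained by both pieces. So ψ is injective.
Because the two images are disjoint, no x < 5 has ψ(x) = ψ(5), so we compute ψ⁻¹(58): 58 lies in [48, ∞), so solve 5x + 23 = 58: x = (58 − 23)/5 = 7.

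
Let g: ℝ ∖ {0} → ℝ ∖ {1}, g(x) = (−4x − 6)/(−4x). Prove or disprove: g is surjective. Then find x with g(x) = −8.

For any y ≠ 1, solving y(−4x) = −4x − 6 for x gives a well-defined x ≠ 0. So g is surjective.
Solving g(x) = −8: cross-multiplying gives −4x − 6 = −8(−4x), which rearranges to −36x = 6, so x = −1/6.

-1/6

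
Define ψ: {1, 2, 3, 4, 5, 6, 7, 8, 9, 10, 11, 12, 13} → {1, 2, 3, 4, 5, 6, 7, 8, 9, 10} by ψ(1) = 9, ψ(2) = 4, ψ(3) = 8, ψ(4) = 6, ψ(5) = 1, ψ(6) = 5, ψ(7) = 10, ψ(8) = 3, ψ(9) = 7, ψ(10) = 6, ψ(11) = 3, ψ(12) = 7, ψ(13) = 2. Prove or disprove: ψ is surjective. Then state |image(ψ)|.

10

Every element of the codomain has a preimage: 1 = ψ(5), 2 = ψ(13), 3 = ψ(8), 4 = ψ(2), 5 = ψ(6), 6 = ψ(4), 7 = ψ(9), 8 = ψ(3), 9 = ψ(1), 10 = ψ(7).
Thus ψ is surjective.
The image of ψ is {1, 2, 3, 4, 5, 6, 7, 8, 9, 10}, which has 10 elements.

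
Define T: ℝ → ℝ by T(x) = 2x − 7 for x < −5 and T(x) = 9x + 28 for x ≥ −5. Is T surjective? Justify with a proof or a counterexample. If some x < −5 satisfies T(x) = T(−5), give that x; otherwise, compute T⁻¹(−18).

-11/2

Both pieces are strictly increasing (slopes 2 and 9), so each is injective on its own interval.
The left piece maps (−∞, −5) onto (−∞, −17); the right piece maps [−5, ∞) onto [−17, ∞).
These images together cover ℝ, so T is surjective.
Because the two images are disjoint, no x < −5 has T(x) = T(−5), so we compute T⁻¹(−18): −18 lies in (−∞, −17), so solve 2x − 7 = −18: x = (−18 + 7)/2 = −11/2.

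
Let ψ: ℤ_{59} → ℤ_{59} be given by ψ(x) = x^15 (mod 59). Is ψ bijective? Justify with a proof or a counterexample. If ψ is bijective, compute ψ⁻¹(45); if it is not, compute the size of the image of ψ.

19

Since 59 is prime, the nonzero elements of ℤ_{59} form a cyclic group of order 58.
As gcd(15, 58) = 1, raising to the 15th power is a bijection on this group: if x_1^15 ≡ x_2^15 then (x_1x_2^{−1})^15 = 1, and the only element of order dividing gcd(15, 58) = 1 is 1, so x_1 = x_2.
With ψ(0) = 0 this makes ψ injective on all of ℤ_{59}, hence bijective (finite equal-size domain and codomain). In particular ψ is bijective.
Since ψ is bijective, we find the preimage of 45. The inverse of x ↦ x^15 on (ℤ_{59})^× is x ↦ x^31, because 15·31 = 465 = 8·58 + 1 ≡ 1 (mod 58) and x^{58} = 1 for x ≠ 0 (Fermat). So ψ⁻¹(45) = 45^31 mod 59.
Repeated squaring mod 59: 45^1 ≡ 45, 45^2 ≡ 45² = 2025 ≡ 19, 45^4 ≡ 19² = 361 ≡ 7, 45^8 ≡ 7² = 49, 45^16 ≡ 49² = 2401 ≡ 41. Since 31 = 16 + 8 + 4 + 2 + 1, 45^31 ≡ 41·49·7·19·45: 41·49 = 2009 ≡ 3, then 3·7 = 21, then 21·19 = 399 ≡ 45, then 45·45 = 2025 ≡ 19. So 45^31 ≡ 19 (mod 59).
Hence ψ⁻¹(45) = 19.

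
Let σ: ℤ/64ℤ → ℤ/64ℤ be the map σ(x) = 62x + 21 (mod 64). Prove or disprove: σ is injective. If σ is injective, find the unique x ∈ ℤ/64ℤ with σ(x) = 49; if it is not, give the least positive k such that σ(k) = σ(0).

Recall that injectivity means: for all s, t in the domain, σ(s) = σ(t) implies s = t.
We have gcd(62, 64) = 2 > 1. Taking s = 0 and t = 32: σ(0) = 21 and σ(32) = 62·32 + 21 = 2005 ≡ 21 (mod 64).
So σ(0) = σ(32) while 0 ≠ 32, hence σ is not injective.
Since σ is not injective, we find the least positive k with σ(k) = σ(0): this means 62k ≡ 0 (mod 64), i.e. 64 ∣ 62k. Since gcd(62, 64) = 2, dividing through by 2 this holds exactly when 32 ∣ 31k, and as gcd(31, 32) = 1, exactly when 32 ∣ k.
The smallest positive such k is 32.

32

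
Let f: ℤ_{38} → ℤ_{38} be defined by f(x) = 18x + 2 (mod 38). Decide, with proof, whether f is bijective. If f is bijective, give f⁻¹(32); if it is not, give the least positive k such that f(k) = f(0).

By definition, f is injective when f(s) = f(t) forces s = t.
We have gcd(18, 38) = 2 > 1. Taking s = 0 and t = 19: f(0) = 2 and f(19) = 18·19 + 2 = 344 ≡ 2 (mod 38).
So f(0) = f(19) while 0 ≠ 19, so f is not injective, hence not bijective.
Since f is not bijective, we find the least positive k with f(k) = f(0): this means 18k ≡ 0 (mod 38), i.e. 38 ∣ 18k. Since gcd(18, 38) = 2, dividing through by 2 this holds exactly when 19 ∣ 9k, and as gcd(9, 19) = 1, exactly when 19 ∣ k.
The smallest positive such k is 19.

19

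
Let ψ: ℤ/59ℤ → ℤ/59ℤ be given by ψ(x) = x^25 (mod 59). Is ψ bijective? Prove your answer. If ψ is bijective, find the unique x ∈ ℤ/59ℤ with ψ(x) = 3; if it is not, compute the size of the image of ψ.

4

Since 59 is prime, the nonzero elements of ℤ/59ℤ form a cyclic group of order 58.
As gcd(25, 58) = 1, raising to the 25th power is a bijection on this group: if s^25 ≡ t^25 then (st^{−1})^25 = 1, and the only element of order dividing gcd(25, 58) = 1 is 1, so s = t.
With ψ(0) = 0 this makes ψ injective on all of ℤ/59ℤ, hence bijective (finite equal-size domain and codomain). In particular ψ is bijective.
Since ψ is bijective, we find the preimage of 3. The inverse of x ↦ x^25 on (ℤ/59ℤ)^× is x ↦ x^7, because 25·7 = 175 = 3·58 + 1 ≡ 1 (mod 58) and x^{58} = 1 for x ≠ 0 (Fermat). So ψ⁻¹(3) = 3^7 mod 59.
Repeated squaring mod 59: 3^1 ≡ 3, 3^2 ≡ 3² = 9, 3^4 ≡ 9² = 81 ≡ 22. Since 7 = 4 + 2 + 1, 3^7 ≡ 22·9·3: 22·9 = 198 ≡ 21, then 21·3 = 63 ≡ 4. So 3^7 ≡ 4 (mod 59).
Hence ψ⁻¹(3) = 4.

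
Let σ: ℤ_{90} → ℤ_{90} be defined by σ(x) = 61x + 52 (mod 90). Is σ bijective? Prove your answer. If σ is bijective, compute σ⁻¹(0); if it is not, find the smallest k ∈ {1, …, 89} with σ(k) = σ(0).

Suppose σ(u) = σ(v) in ℤ_{90}. Then 61u + 52 ≡ 61v + 52 (mod 90), therefore 61(u − v) ≡ 0 (mod 90).
Since gcd(61, 90) = 1, 61 is invertible modulo 90, hence u − v ≡ 0 (mod 90), i.e. u = v.
We now compute 61⁻¹ mod 90 explicitly. Euclid's algorithm: 90 = 1·61 + 29, 61 = 2·29 + 3, 29 = 9·3 + 2, 3 = 1·2 + 1; back-substituting gives 1 = 31·61 − 21·90, so 61⁻¹ ≡ 31 (mod 90).
For any y ∈ ℤ_{90}, x = 31(y − 52) mod 90 satisfies σ(x) = 61·31(y − 52) + 52 ≡ y (since 61·31 ≡ 1 mod 90). So every y has a preimage.
Hence σ is bijective.
Since σ is bijective, we find σ⁻¹(0): we need 61x ≡ 0 − 52 ≡ 38 (mod 90). Using 61⁻¹ = 31: x ≡ 31·38 = 1178 = 13·90 + 8, so x = 8.
Check: σ(8) = 61·8 + 52 = 540 = 6·90 + 0 ≡ 0 (mod 90).

8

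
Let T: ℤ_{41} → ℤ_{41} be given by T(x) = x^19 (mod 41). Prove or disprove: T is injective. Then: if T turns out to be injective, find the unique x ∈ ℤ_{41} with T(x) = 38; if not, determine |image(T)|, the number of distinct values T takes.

14

Since 41 is prime, the nonzero elements of ℤ_{41} form a cyclic group of order 40.
As gcd(19, 40) = 1, raising to the 19th power is a bijection on this group: if s^19 ≡ t^19 then (st^{−1})^19 = 1, and the only element of order dividing gcd(19, 40) = 1 is 1, so s = t.
With T(0) = 0 this makes T injective on all of ℤ_{41}, hence bijective (finite equal-size domain and codomain). In particular T is injective.
Since T is injective, we find the preimage of 38. The inverse of x ↦ x^19 on (ℤ_{41})^× is x ↦ x^19, because 19·19 = 361 = 9·40 + 1 ≡ 1 (mod 40) and x^{40} = 1 for x ≠ 0 (Fermat). So T⁻¹(38) = 38^19 mod 41.
Repeated squaring mod 41: 38^1 ≡ 38, 38^2 ≡ 38² = 1444 ≡ 9, 38^4 ≡ 9² = 81 ≡ 40, 38^8 ≡ 40² = 1600 ≡ 1, 38^16 ≡ 1² = 1. Since 19 = 16 + 2 + 1, 38^19 ≡ 1·9·38: 1·9 = 9, then 9·38 = 342 ≡ 14. So 38^19 ≡ 14 (mod 41).
Hence T⁻¹(38) = 14.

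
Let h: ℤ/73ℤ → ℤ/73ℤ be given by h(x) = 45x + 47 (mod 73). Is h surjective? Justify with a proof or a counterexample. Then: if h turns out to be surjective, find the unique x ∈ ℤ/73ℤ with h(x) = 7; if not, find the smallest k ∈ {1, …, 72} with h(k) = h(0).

64

Recall: surjectivity means every element of the codomain has a preimage under h.
Since gcd(45, 73) = 1, 45 is invertible modulo 73. Euclid's algorithm: 73 = 1·45 + 28, 45 = 1·28 + 17, 28 = 1·17 + 11, 17 = 1·11 + 6, 11 = 1·6 + 5, 6 = 1·5 + 1; back-substituting gives 1 = 13·45 − 8·73, so 45⁻¹ ≡ 13 (mod 73).
For any y ∈ ℤ/73ℤ, x = 13(y − 47) mod 73 satisfies h(x) = 45·13(y − 47) + 47 ≡ y (since 45·13 ≡ 1 mod 73). So every y has a preimage.
Hence h is surjective.
Since h is surjective, we compute h⁻¹(7): solve 45x + 47 ≡ 7 (mod 73), i.e. 45x ≡ 33 (mod 73).
Multiplying by 45⁻¹ = 13 gives x ≡ 13·33 = 429 = 5·73 + 64 ≡ 64 (mod 73).
Check: h(64) = 45·64 + 47 = 2927 = 40·73 + 7 ≡ 7 (mod 73).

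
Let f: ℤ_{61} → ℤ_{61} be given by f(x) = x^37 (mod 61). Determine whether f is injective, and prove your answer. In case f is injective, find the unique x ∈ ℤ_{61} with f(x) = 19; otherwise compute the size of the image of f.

49

Since 61 is prime, the nonzero elements of ℤ_{61} form a cyclic group of order 60.
As gcd(37, 60) = 1, raising to the 37th power is a bijection on this group: if u^37 ≡ v^37 then (uv^{−1})^37 = 1, and the only element of order dividing gcd(37, 60) = 1 is 1, so u = v.
With f(0) = 0 this makes f injective on all of ℤ_{61}, hence bijective (finite equal-size domain and codomain). In particular f is injective.
Since f is injective, we find the preimage of 19. The inverse of x ↦ x^37 on (ℤ_{61})^× is x ↦ x^13, because 37·13 = 481 = 8·60 + 1 ≡ 1 (mod 60) and x^{60} = 1 for x ≠ 0 (Fermat). So f⁻¹(19) = 19^13 mod 61.
Repeated squaring mod 61: 19^1 ≡ 19, 19^2 ≡ 19² = 361 ≡ 56, 19^4 ≡ 56² = 3136 ≡ 25, 19^8 ≡ 25² = 625 ≡ 15. Since 13 = 8 + 4 + 1, 19^13 ≡ 15·25·19: 15·25 = 375 ≡ 9, then 9·19 = 171 ≡ 49. So 19^13 ≡ 49 (mod 61).
Hence f⁻¹(19) = 49.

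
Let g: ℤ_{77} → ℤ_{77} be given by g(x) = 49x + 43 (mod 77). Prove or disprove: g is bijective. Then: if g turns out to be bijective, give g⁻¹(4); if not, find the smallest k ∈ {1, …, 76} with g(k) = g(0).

Recall: g is injective when g(u) = g(v) forces u = v.
We have gcd(49, 77) = 7 > 1. Taking u = 0 and v = 11: g(0) = 43 and g(11) = 49·11 + 43 = 582 ≡ 43 (mod 77).
So g(0) = g(11) while 0 ≠ 11, thus g is not injective, hence not bijective.
Since g is not bijective, we find the least positive k with g(k) = g(0): this means 49k ≡ 0 (mod 77), i.e. 77 ∣ 49k. Since gcd(49, 77) = 7, dividing through by 7 this holds exactly when 11 ∣ 7k, and as gcd(7, 11) = 1, exactly when 11 ∣ k.
The smallest positive such k is 11.

11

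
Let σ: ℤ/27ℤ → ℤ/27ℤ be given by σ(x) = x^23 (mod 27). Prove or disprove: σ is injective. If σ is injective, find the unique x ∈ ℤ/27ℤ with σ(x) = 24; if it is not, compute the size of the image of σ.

σ(0) = 0^23 = 0.
σ(3): Repeated squaring mod 27: 3^1 ≡ 3, 3^2 ≡ 3² = 9, 3^4 ≡ 9² = 81 ≡ 0, 3^8 ≡ 0² = 0, 3^16 ≡ 0² = 0. Since 23 = 16 + 4 + 2 + 1, 3^23 ≡ 0·0·9·3: 0·0 = 0, then 0·9 = 0, then 0·3 = 0. So 3^23 ≡ 0 (mod 27).
So σ(0) = σ(3) = 0 while 0 ≠ 3, so σ is not injective.
Since σ is not injective, we determine |image(σ)|. Computing x^23 mod 27 for each x (by repeated squaring, reducing mod 27 at every step), the values σ(0), σ(1), …, σ(26) are: 0, 1, 5, 0, 25, 20, 0, 13, 17, 0, 19, 23, 0, 16, 11, 0, 4, 8, 0, 10, 14, 0, 7, 2, 0, 22, 26.
The distinct values are {0, 1, 2, 4, 5, 7, 8, 10, 11, 13, 14, 16, 17, 19, 20, 22, 23, 25, 26}; there are 19 of them.

19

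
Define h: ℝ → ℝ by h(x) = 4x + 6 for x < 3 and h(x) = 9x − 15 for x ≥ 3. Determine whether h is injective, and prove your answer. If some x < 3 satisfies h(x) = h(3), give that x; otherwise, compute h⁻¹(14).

Both pieces are strictly increasing (slopes 4 and 9), so each is injective on its own interval.
The left piece maps (−∞, 3) onto (−∞, 18); the right piece maps [3, ∞) onto [12, ∞).
These images overlap. In particular h(3) = 12 (right piece), and solving 4x + 6 = 12 on the left piece gives x = 3/2 < 3.
So h(3/2) = h(3) with 3/2 ≠ 3, and h is not injective. This x = 3/2 is the requested value below 3.

3/2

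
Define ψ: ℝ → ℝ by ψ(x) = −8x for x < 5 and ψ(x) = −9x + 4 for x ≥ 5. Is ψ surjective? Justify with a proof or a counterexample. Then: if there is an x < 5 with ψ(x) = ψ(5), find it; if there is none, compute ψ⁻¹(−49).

53/9

Both pieces are strictly decreasing (slopes −8 and −9), so each is injective on its own interval.
The left piece maps (−∞, 5) onto (−40, ∞); the right piece maps [5, ∞) onto (−∞, −41].
The union (−40, ∞) ∪ (−∞, −41] omits the interval between −40 and −41; in particular −40 has no preimage. So ψ is not surjective.
Because the two images are disjoint, no x < 5 has ψ(x) = ψ(5), so we compute ψ⁻¹(−49): −49 lies in (−∞, −41], so solve −9x + 4 = −49: x = (−49 − 4)/(−9) = 53/9.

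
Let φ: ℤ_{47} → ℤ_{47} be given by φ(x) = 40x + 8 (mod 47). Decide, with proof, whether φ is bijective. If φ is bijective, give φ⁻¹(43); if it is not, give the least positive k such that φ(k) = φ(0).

42

Recall: φ is injective if φ(x_1) = φ(x_2) implies x_1 = x_2.
If φ(x_1) = φ(x_2), then 40x_1 ≡ 40x_2 (mod 47). Because gcd(40, 47) = 1, we may cancel 40 to get x_1 ≡ x_2 (mod 47).
We now compute 40⁻¹ mod 47 explicitly. Euclid's algorithm: 47 = 1·40 + 7, 40 = 5·7 + 5, 7 = 1·5 + 2, 5 = 2·2 + 1; back-substituting gives 1 = 20·40 − 17·47, so 40⁻¹ ≡ 20 (mod 47).
For any y ∈ ℤ_{47}, x = 20(y − 8) mod 47 satisfies φ(x) = 40·20(y − 8) + 8 ≡ y (since 40·20 ≡ 1 mod 47). So every y has a preimage.
Therefore φ is bijective.
Since φ is bijective, we find φ⁻¹(43): we need 40x ≡ 43 − 8 ≡ 35 (mod 47). Using 40⁻¹ = 20: x ≡ 20·35 = 700 = 14·47 + 42, so x = 42.
Check: φ(42) = 40·42 + 8 = 1688 = 35·47 + 43 ≡ 43 (mod 47).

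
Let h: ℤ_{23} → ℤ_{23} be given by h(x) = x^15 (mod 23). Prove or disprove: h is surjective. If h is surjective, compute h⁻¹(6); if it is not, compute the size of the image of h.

9

Since 23 is prime, the nonzero elements of ℤ_{23} form a cyclic group of order 22.
As gcd(15, 22) = 1, raising to the 15th power is a bijection on this group: if x_1^15 ≡ x_2^15 then (x_1x_2^{−1})^15 = 1, and the only element of order dividing gcd(15, 22) = 1 is 1, so x_1 = x_2.
With h(0) = 0 this makes h injective on all of ℤ_{23}, hence bijective (finite equal-size domain and codomain). In particular h is surjective.
Since h is surjective, we find the preimage of 6. The inverse of x ↦ x^15 on (ℤ_{23})^× is x ↦ x^3, because 15·3 = 45 = 2·22 + 1 ≡ 1 (mod 22) and x^{22} = 1 for x ≠ 0 (Fermat). So h⁻¹(6) = 6^3 mod 23.
Repeated squaring mod 23: 6^1 ≡ 6, 6^2 ≡ 6² = 36 ≡ 13. Since 3 = 2 + 1, 6^3 ≡ 13·6: 13·6 = 78 ≡ 9. So 6^3 ≡ 9 (mod 23).
Hence h⁻¹(6) = 9.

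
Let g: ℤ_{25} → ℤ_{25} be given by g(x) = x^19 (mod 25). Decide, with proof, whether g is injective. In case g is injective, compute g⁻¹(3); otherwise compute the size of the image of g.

21

g(0) = 0^19 = 0.
g(5): Repeated squaring mod 25: 5^1 ≡ 5, 5^2 ≡ 5² = 25 ≡ 0, 5^4 ≡ 0² = 0, 5^8 ≡ 0² = 0, 5^16 ≡ 0² = 0. Since 19 = 16 + 2 + 1, 5^19 ≡ 0·0·5: 0·0 = 0, then 0·5 = 0. So 5^19 ≡ 0 (mod 25).
So g(0) = g(5) = 0 while 0 ≠ 5, hence g is not injective.
Since g is not injective, we determine |image(g)|. Computing x^19 mod 25 for each x (by repeated squaring, reducing mod 25 at every step), the values g(0), g(1), …, g(24) are: 0, 1, 13, 17, 19, 0, 21, 18, 22, 14, 0, 16, 23, 2, 9, 0, 11, 3, 7, 4, 0, 6, 8, 12, 24.
The distinct values are {0, 1, 2, 3, 4, 6, 7, 8, 9, 11, 12, 13, 14, 16, 17, 18, 19, 21, 22, 23, 24}; there are 21 of them.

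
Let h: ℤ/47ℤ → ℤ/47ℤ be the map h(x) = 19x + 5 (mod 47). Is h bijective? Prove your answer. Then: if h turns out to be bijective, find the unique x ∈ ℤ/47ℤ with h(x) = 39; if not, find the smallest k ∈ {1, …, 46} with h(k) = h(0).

29

Recall that h is injective if h(a) = h(b) implies a = b.
Suppose h(a) = h(b) in ℤ/47ℤ. Then 19a + 5 ≡ 19b + 5 (mod 47), hence 19(a − b) ≡ 0 (mod 47).
Since gcd(19, 47) = 1, 19 is invertible modulo 47, therefore a − b ≡ 0 (mod 47), i.e. a = b.
We now compute 19⁻¹ mod 47 explicitly. Euclid's algorithm: 47 = 2·19 + 9, 19 = 2·9 + 1; back-substituting gives 1 = 5·19 − 2·47, so 19⁻¹ ≡ 5 (mod 47).
Then y ↦ 5(y − 5) is a two-sided inverse to h, so every y ∈ ℤ/47ℤ has a preimage.
Hence h is bijective.
Since h is bijective, we find h⁻¹(39): we need 19x ≡ 39 − 5 ≡ 34 (mod 47). Using 19⁻¹ = 5: x ≡ 5·34 = 170 = 3·47 + 29, so x = 29.
Check: h(29) = 19·29 + 5 = 556 = 11·47 + 39 ≡ 39 (mod 47).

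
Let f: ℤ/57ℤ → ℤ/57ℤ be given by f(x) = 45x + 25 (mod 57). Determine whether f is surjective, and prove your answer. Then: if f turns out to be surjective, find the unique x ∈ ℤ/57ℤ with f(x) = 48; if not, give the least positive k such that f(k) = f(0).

Since gcd(45, 57) = 3, we have 45x ≡ 0 (mod 3) for all x, so f(x) ≡ 1 (mod 3).
But 0 ≢ 1 (mod 3), so 0 ∈ ℤ/57ℤ has no preimage. So f is not surjective.
Since f is not surjective, we find the least positive k with f(k) = f(0): this means 45k ≡ 0 (mod 57), i.e. 57 ∣ 45k. Since gcd(45, 57) = 3, dividing through by 3 this holds exactly when 19 ∣ 15k, and as gcd(15, 19) = 1, exactly when 19 ∣ k.
The smallest positive such k is 19.

19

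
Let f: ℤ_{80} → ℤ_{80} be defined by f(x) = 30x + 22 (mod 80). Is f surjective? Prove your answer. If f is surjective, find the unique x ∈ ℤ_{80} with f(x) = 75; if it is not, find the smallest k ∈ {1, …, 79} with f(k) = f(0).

8

Recall: f is surjective if every y in the codomain equals f(x) for some x in the domain.
Since gcd(30, 80) = 10, we have 30x ≡ 0 (mod 10) for all x, so f(x) ≡ 2 (mod 10).
But 0 ≢ 2 (mod 10), so 0 ∈ ℤ_{80} has no preimage. Hence f is not surjective.
Since f is not surjective, we find the least positive k with f(k) = f(0): this means 30k ≡ 0 (mod 80), i.e. 80 ∣ 30k. Since gcd(30, 80) = 10, dividing through by 10 this holds exactly when 8 ∣ 3k, and as gcd(3, 8) = 1, exactly when 8 ∣ k.
The smallest positive such k is 8.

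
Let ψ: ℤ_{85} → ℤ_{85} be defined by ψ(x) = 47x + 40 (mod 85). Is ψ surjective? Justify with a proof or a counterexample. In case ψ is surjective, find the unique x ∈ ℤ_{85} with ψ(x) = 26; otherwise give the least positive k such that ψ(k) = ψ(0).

63

Recall that surjectivity means every element of the codomain has a preimage under ψ.
Since gcd(47, 85) = 1, 47 is invertible modulo 85. Euclid's algorithm: 85 = 1·47 + 38, 47 = 1·38 + 9, 38 = 4·9 + 2, 9 = 4·2 + 1; back-substituting gives 1 = 38·47 − 21·85, so 47⁻¹ ≡ 38 (mod 85).
Then y ↦ 38(y − 40) is a two-sided inverse to ψ, so every y ∈ ℤ_{85} has a preimage.
So ψ is surjective.
Since ψ is surjective, we find ψ⁻¹(26): we need 47x ≡ 26 − 40 ≡ 71 (mod 85). Using 47⁻¹ = 38: x ≡ 38·71 = 2698 = 31·85 + 63, so x = 63.
Check: ψ(63) = 47·63 + 40 = 3001 = 35·85 + 26 ≡ 26 (mod 85).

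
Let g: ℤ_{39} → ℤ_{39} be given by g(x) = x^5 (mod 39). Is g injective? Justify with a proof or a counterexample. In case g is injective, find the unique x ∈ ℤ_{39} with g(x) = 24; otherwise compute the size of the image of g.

Computing x^5 mod 39 for each x (by repeated squaring, reducing mod 39 at every step), the values g(0), g(1), …, g(38) are: 0, 1, 32, 9, 10, 5, 15, 37, 8, 3, 4, 20, 12, 13, 14, 6, 22, 23, 18, 28, 11, 21, 16, 17, 33, 25, 26, 27, 19, 35, 36, 31, 2, 24, 34, 29, 30, 7, 38.
Every element of ℤ_{39} appears exactly once in this list, so g is a bijection, and in particular injective.
Since g is injective, we read off the preimage of 24 from the same table: g(33) = 24, so g⁻¹(24) = 33.

33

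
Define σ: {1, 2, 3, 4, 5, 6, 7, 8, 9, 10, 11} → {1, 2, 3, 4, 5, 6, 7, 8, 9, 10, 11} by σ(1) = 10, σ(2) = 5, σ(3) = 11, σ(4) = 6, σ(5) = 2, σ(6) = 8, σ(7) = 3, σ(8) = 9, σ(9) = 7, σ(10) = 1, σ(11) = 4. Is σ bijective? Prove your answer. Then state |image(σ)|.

The values 10, 5, 11, 6, 2, 8, 3, 9, 7, 1, 4 are a permutation of {1, 2, 3, 4, 5, 6, 7, 8, 9, 10, 11}: each element appears exactly once.
So σ is injective and surjective, hence bijective.
The image of σ is {1, 2, 3, 4, 5, 6, 7, 8, 9, 10, 11}, which has 11 elements.

11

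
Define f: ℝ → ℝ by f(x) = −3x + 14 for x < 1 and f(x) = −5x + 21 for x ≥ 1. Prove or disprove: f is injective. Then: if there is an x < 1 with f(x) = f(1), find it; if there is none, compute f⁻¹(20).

-2/3

Both pieces are strictly decreasing (slopes −3 and −5), so each is injective on its own interval.
The left piece maps (−∞, 1) onto (11, ∞); the right piece maps [1, ∞) onto (−∞, 16].
These images overlap. In particular f(1) = 16 (right piece), and solving −3x + 14 = 16 on the left piece gives x = −2/3 < 1.
So f(−2/3) = f(1) with −2/3 ≠ 1, and f is not injective. This x = −2/3 is the requested value below 1.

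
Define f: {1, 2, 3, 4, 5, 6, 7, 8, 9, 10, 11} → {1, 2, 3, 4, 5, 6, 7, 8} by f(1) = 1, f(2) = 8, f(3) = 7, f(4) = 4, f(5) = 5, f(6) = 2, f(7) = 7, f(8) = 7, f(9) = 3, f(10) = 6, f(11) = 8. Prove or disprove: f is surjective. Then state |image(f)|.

8

Every element of the codomain has a preimage: 1 = f(1), 2 = f(6), 3 = f(9), 4 = f(4), 5 = f(5), 6 = f(10), 7 = f(3), 8 = f(2).
Thus f is surjective.
The image of f is {1, 2, 3, 4, 5, 6, 7, 8}, which has 8 elements.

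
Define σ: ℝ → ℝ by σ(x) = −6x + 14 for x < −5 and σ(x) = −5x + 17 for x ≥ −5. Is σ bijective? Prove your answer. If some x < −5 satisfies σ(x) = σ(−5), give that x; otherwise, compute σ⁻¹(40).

-23/5

Both pieces are strictly decreasing (slopes −6 and −5), so each is injective on its own interval.
The left piece maps (−∞, −5) onto (44, ∞); the right piece maps [−5, ∞) onto (−∞, 42].
The images leave a gap (44 has no preimage), so σ is not surjective, hence not bijective.
Because the two images are disjoint, no x < −5 has σ(x) = σ(−5), so we compute σ⁻¹(40): 40 lies in (−∞, 42], so solve −5x + 17 = 40: x = (40 − 17)/(−5) = −23/5.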